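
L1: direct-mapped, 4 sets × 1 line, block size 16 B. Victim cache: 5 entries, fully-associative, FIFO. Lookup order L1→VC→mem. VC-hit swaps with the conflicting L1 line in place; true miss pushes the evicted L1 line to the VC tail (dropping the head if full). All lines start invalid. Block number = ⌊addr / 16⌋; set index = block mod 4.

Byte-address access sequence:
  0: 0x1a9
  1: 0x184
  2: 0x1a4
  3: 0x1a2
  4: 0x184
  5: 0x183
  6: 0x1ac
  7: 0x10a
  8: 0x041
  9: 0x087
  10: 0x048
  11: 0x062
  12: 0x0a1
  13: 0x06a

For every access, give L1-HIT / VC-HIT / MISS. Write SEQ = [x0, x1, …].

SEQ = [MISS, MISS, L1-HIT, L1-HIT, L1-HIT, L1-HIT, L1-HIT, MISS, MISS, MISS, VC-HIT, MISS, MISS, VC-HIT]

0: 0x1a9 (blk 26, set 2) → MISS  vc=[]
1: 0x184 (blk 24, set 0) → MISS  vc=[]
2: 0x1a4 (blk 26, set 2) → L1-HIT  vc=[]
3: 0x1a2 (blk 26, set 2) → L1-HIT  vc=[]
4: 0x184 (blk 24, set 0) → L1-HIT  vc=[]
5: 0x183 (blk 24, set 0) → L1-HIT  vc=[]
6: 0x1ac (blk 26, set 2) → L1-HIT  vc=[]
7: 0x10a (blk 16, set 0) → MISS  vc=[24]
8: 0x41 (blk 4, set 0) → MISS  vc=[24, 16]
9: 0x87 (blk 8, set 0) → MISS  vc=[24, 16, 4]
10: 0x48 (blk 4, set 0) → VC-HIT  vc=[24, 16, 8]
11: 0x62 (blk 6, set 2) → MISS  vc=[24, 16, 8, 26]
12: 0xa1 (blk 10, set 2) → MISS  vc=[24, 16, 8, 26, 6]
13: 0x6a (blk 6, set 2) → VC-HIT  vc=[24, 16, 8, 26, 10]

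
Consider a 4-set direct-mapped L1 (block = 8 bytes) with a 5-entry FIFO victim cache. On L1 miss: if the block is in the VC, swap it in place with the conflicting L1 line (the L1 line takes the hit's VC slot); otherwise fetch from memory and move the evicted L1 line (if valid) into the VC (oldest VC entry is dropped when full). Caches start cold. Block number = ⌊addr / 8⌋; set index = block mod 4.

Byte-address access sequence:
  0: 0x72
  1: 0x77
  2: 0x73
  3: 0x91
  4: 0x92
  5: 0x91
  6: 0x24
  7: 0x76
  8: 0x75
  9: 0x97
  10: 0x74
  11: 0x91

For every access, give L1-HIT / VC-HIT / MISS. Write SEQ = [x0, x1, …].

#0 0x72→b14/s2 MISS; vc=[]
#1 0x77→b14/s2 L1-HIT; vc=[]
#2 0x73→b14/s2 L1-HIT; vc=[]
#3 0x91→b18/s2 MISS; vc=[14]
#4 0x92→b18/s2 L1-HIT; vc=[14]
#5 0x91→b18/s2 L1-HIT; vc=[14]
#6 0x24→b4/s0 MISS; vc=[14]
#7 0x76→b14/s2 VC-HIT; vc=[18]
#8 0x75→b14/s2 L1-HIT; vc=[18]
#9 0x97→b18/s2 VC-HIT; vc=[14]
#10 0x74→b14/s2 VC-HIT; vc=[18]
#11 0x91→b18/s2 VC-HIT; vc=[14]

SEQ = [MISS, L1-HIT, L1-HIT, MISS, L1-HIT, L1-HIT, MISS, VC-HIT, L1-HIT, VC-HIT, VC-HIT, VC-HIT]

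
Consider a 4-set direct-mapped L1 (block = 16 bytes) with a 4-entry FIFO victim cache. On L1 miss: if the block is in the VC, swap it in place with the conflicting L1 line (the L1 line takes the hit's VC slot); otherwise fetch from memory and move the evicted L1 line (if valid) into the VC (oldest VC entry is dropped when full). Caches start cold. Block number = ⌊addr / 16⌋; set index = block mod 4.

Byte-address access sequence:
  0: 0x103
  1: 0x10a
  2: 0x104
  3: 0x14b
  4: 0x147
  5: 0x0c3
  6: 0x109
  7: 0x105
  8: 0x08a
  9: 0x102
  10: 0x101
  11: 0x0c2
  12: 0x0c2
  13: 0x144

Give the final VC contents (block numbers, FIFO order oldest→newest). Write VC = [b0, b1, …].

VC = [16, 12, 8]

#0 0x103→b16/s0 MISS; vc=[]
#1 0x10a→b16/s0 L1-HIT; vc=[]
#2 0x104→b16/s0 L1-HIT; vc=[]
#3 0x14b→b20/s0 MISS; vc=[16]
#4 0x147→b20/s0 L1-HIT; vc=[16]
#5 0xc3→b12/s0 MISS; vc=[16,20]
#6 0x109→b16/s0 VC-HIT; vc=[12,20]
#7 0x105→b16/s0 L1-HIT; vc=[12,20]
#8 0x8a→b8/s0 MISS; vc=[12,20,16]
#9 0x102→b16/s0 VC-HIT; vc=[12,20,8]
#10 0x101→b16/s0 L1-HIT; vc=[12,20,8]
#11 0xc2→b12/s0 VC-HIT; vc=[16,20,8]
#12 0xc2→b12/s0 L1-HIT; vc=[16,20,8]
#13 0x144→b20/s0 VC-HIT; vc=[16,12,8]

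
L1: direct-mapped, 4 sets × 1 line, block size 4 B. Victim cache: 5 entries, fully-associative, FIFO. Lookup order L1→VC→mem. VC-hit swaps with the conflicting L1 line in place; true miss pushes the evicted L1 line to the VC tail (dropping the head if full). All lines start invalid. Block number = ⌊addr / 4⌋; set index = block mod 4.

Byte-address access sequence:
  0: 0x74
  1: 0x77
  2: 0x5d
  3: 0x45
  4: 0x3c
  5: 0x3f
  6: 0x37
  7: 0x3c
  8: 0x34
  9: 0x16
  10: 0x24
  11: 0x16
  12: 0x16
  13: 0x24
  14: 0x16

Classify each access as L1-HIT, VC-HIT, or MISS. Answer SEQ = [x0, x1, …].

SEQ = [MISS, L1-HIT, MISS, MISS, MISS, L1-HIT, MISS, L1-HIT, L1-HIT, MISS, MISS, VC-HIT, L1-HIT, VC-HIT, VC-HIT]

0: 0x74 (blk 29, set 1) → MISS  vc=[]
1: 0x77 (blk 29, set 1) → L1-HIT  vc=[]
2: 0x5d (blk 23, set 3) → MISS  vc=[]
3: 0x45 (blk 17, set 1) → MISS  vc=[29]
4: 0x3c (blk 15, set 3) → MISS  vc=[29, 23]
5: 0x3f (blk 15, set 3) → L1-HIT  vc=[29, 23]
6: 0x37 (blk 13, set 1) → MISS  vc=[29, 23, 17]
7: 0x3c (blk 15, set 3) → L1-HIT  vc=[29, 23, 17]
8: 0x34 (blk 13, set 1) → L1-HIT  vc=[29, 23, 17]
9: 0x16 (blk 5, set 1) → MISS  vc=[29, 23, 17, 13]
10: 0x24 (blk 9, set 1) → MISS  vc=[29, 23, 17, 13, 5]
11: 0x16 (blk 5, set 1) → VC-HIT  vc=[29, 23, 17, 13, 9]
12: 0x16 (blk 5, set 1) → L1-HIT  vc=[29, 23, 17, 13, 9]
13: 0x24 (blk 9, set 1) → VC-HIT  vc=[29, 23, 17, 13, 5]
14: 0x16 (blk 5, set 1) → VC-HIT  vc=[29, 23, 17, 13, 9]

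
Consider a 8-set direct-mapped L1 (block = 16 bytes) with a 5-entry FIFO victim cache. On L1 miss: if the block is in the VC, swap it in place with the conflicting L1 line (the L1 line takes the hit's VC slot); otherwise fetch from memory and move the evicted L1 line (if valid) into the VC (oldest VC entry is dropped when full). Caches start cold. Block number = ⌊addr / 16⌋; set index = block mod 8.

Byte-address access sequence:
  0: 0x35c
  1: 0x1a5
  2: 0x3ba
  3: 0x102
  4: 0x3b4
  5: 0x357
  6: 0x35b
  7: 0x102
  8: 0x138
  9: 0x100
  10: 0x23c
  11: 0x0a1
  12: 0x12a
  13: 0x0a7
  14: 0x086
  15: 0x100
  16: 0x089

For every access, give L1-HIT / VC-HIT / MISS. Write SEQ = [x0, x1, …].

#0 0x35c→b53/s5 MISS; vc=[]
#1 0x1a5→b26/s2 MISS; vc=[]
#2 0x3ba→b59/s3 MISS; vc=[]
#3 0x102→b16/s0 MISS; vc=[]
#4 0x3b4→b59/s3 L1-HIT; vc=[]
#5 0x357→b53/s5 L1-HIT; vc=[]
#6 0x35b→b53/s5 L1-HIT; vc=[]
#7 0x102→b16/s0 L1-HIT; vc=[]
#8 0x138→b19/s3 MISS; vc=[59]
#9 0x100→b16/s0 L1-HIT; vc=[59]
#10 0x23c→b35/s3 MISS; vc=[59,19]
#11 0xa1→b10/s2 MISS; vc=[59,19,26]
#12 0x12a→b18/s2 MISS; vc=[59,19,26,10]
#13 0xa7→b10/s2 VC-HIT; vc=[59,19,26,18]
#14 0x86→b8/s0 MISS; vc=[59,19,26,18,16]
#15 0x100→b16/s0 VC-HIT; vc=[59,19,26,18,8]
#16 0x89→b8/s0 VC-HIT; vc=[59,19,26,18,16]

SEQ = [MISS, MISS, MISS, MISS, L1-HIT, L1-HIT, L1-HIT, L1-HIT, MISS, L1-HIT, MISS, MISS, MISS, VC-HIT, MISS, VC-HIT, VC-HIT]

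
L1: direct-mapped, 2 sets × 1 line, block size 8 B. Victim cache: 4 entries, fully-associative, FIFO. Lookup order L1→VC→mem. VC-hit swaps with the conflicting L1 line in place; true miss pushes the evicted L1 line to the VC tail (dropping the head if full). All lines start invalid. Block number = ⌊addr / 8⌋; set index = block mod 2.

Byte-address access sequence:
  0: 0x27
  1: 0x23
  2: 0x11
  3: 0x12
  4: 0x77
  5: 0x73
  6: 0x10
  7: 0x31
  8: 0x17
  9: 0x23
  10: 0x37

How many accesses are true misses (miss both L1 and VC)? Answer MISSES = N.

0: 0x27 (blk 4, set 0) → MISS  vc=[]
1: 0x23 (blk 4, set 0) → L1-HIT  vc=[]
2: 0x11 (blk 2, set 0) → MISS  vc=[4]
3: 0x12 (blk 2, set 0) → L1-HIT  vc=[4]
4: 0x77 (blk 14, set 0) → MISS  vc=[4, 2]
5: 0x73 (blk 14, set 0) → L1-HIT  vc=[4, 2]
6: 0x10 (blk 2, set 0) → VC-HIT  vc=[4, 14]
7: 0x31 (blk 6, set 0) → MISS  vc=[4, 14, 2]
8: 0x17 (blk 2, set 0) → VC-HIT  vc=[4, 14, 6]
9: 0x23 (blk 4, set 0) → VC-HIT  vc=[2, 14, 6]
10: 0x37 (blk 6, set 0) → VC-HIT  vc=[2, 14, 4]

MISSES = 4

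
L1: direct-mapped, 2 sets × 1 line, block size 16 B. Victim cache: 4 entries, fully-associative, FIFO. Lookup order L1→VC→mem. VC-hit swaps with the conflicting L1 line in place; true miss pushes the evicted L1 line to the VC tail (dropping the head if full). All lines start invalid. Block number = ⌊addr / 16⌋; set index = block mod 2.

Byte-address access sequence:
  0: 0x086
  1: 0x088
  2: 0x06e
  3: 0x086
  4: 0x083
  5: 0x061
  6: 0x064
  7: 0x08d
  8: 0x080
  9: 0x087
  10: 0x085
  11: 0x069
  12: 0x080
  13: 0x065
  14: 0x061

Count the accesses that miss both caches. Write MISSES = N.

0: 0x86 (blk 8, set 0) → MISS  vc=[]
1: 0x88 (blk 8, set 0) → L1-HIT  vc=[]
2: 0x6e (blk 6, set 0) → MISS  vc=[8]
3: 0x86 (blk 8, set 0) → VC-HIT  vc=[6]
4: 0x83 (blk 8, set 0) → L1-HIT  vc=[6]
5: 0x61 (blk 6, set 0) → VC-HIT  vc=[8]
6: 0x64 (blk 6, set 0) → L1-HIT  vc=[8]
7: 0x8d (blk 8, set 0) → VC-HIT  vc=[6]
8: 0x80 (blk 8, set 0) → L1-HIT  vc=[6]
9: 0x87 (blk 8, set 0) → L1-HIT  vc=[6]
10: 0x85 (blk 8, set 0) → L1-HIT  vc=[6]
11: 0x69 (blk 6, set 0) → VC-HIT  vc=[8]
12: 0x80 (blk 8, set 0) → VC-HIT  vc=[6]
13: 0x65 (blk 6, set 0) → VC-HIT  vc=[8]
14: 0x61 (blk 6, set 0) → L1-HIT  vc=[8]

MISSES = 2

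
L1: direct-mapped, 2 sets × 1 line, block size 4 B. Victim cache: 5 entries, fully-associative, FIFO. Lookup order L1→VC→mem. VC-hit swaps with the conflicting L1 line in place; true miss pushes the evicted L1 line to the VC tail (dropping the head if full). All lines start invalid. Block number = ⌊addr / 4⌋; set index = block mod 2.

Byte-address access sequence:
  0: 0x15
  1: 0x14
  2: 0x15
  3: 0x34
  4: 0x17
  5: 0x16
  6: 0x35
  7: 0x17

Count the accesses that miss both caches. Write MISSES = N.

0: 0x15 (blk 5, set 1) → MISS  vc=[]
1: 0x14 (blk 5, set 1) → L1-HIT  vc=[]
2: 0x15 (blk 5, set 1) → L1-HIT  vc=[]
3: 0x34 (blk 13, set 1) → MISS  vc=[5]
4: 0x17 (blk 5, set 1) → VC-HIT  vc=[13]
5: 0x16 (blk 5, set 1) → L1-HIT  vc=[13]
6: 0x35 (blk 13, set 1) → VC-HIT  vc=[5]
7: 0x17 (blk 5, set 1) → VC-HIT  vc=[13]

MISSES = 2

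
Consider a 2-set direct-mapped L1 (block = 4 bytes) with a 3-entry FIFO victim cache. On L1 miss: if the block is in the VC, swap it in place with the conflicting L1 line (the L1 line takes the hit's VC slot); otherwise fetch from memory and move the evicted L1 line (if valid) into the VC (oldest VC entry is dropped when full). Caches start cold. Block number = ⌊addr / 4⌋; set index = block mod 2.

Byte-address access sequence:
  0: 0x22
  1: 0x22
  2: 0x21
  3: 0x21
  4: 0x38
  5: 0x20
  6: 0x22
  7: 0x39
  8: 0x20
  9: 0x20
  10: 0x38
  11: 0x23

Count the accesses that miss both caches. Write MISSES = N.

0: 0x22 (blk 8, set 0) → MISS  vc=[]
1: 0x22 (blk 8, set 0) → L1-HIT  vc=[]
2: 0x21 (blk 8, set 0) → L1-HIT  vc=[]
3: 0x21 (blk 8, set 0) → L1-HIT  vc=[]
4: 0x38 (blk 14, set 0) → MISS  vc=[8]
5: 0x20 (blk 8, set 0) → VC-HIT  vc=[14]
6: 0x22 (blk 8, set 0) → L1-HIT  vc=[14]
7: 0x39 (blk 14, set 0) → VC-HIT  vc=[8]
8: 0x20 (blk 8, set 0) → VC-HIT  vc=[14]
9: 0x20 (blk 8, set 0) → L1-HIT  vc=[14]
10: 0x38 (blk 14, set 0) → VC-HIT  vc=[8]
11: 0x23 (blk 8, set 0) → VC-HIT  vc=[14]

MISSES = 2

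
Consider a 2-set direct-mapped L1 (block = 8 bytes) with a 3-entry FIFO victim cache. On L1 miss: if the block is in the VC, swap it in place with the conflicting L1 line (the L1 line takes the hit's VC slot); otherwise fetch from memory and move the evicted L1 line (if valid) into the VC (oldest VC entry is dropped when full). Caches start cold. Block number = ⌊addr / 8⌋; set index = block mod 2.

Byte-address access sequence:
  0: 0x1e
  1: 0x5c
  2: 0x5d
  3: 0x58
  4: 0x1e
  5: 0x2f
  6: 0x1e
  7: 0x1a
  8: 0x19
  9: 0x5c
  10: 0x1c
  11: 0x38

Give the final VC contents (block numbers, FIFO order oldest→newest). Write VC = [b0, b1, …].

  [0] addr=0x1e blk=3 s=1: MISS | VC []
  [1] addr=0x5c blk=11 s=1: MISS | VC [3]
  [2] addr=0x5d blk=11 s=1: L1-HIT | VC [3]
  [3] addr=0x58 blk=11 s=1: L1-HIT | VC [3]
  [4] addr=0x1e blk=3 s=1: VC-HIT | VC [11]
  [5] addr=0x2f blk=5 s=1: MISS | VC [11, 3]
  [6] addr=0x1e blk=3 s=1: VC-HIT | VC [11, 5]
  [7] addr=0x1a blk=3 s=1: L1-HIT | VC [11, 5]
  [8] addr=0x19 blk=3 s=1: L1-HIT | VC [11, 5]
  [9] addr=0x5c blk=11 s=1: VC-HIT | VC [3, 5]
  [10] addr=0x1c blk=3 s=1: VC-HIT | VC [11, 5]
  [11] addr=0x38 blk=7 s=1: MISS | VC [11, 5, 3]

VC = [11, 5, 3]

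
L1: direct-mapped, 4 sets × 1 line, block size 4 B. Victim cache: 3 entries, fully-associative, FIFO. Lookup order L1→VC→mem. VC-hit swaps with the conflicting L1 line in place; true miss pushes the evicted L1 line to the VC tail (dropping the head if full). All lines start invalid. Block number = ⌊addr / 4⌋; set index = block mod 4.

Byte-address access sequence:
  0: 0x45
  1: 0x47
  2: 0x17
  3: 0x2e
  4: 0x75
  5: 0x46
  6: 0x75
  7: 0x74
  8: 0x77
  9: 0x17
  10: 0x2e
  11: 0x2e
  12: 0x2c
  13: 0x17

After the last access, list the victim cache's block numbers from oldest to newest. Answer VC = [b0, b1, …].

VC = [17, 29]

0: 0x45 (blk 17, set 1) → MISS  vc=[]
1: 0x47 (blk 17, set 1) → L1-HIT  vc=[]
2: 0x17 (blk 5, set 1) → MISS  vc=[17]
3: 0x2e (blk 11, set 3) → MISS  vc=[17]
4: 0x75 (blk 29, set 1) → MISS  vc=[17, 5]
5: 0x46 (blk 17, set 1) → VC-HIT  vc=[29, 5]
6: 0x75 (blk 29, set 1) → VC-HIT  vc=[17, 5]
7: 0x74 (blk 29, set 1) → L1-HIT  vc=[17, 5]
8: 0x77 (blk 29, set 1) → L1-HIT  vc=[17, 5]
9: 0x17 (blk 5, set 1) → VC-HIT  vc=[17, 29]
10: 0x2e (blk 11, set 3) → L1-HIT  vc=[17, 29]
11: 0x2e (blk 11, set 3) → L1-HIT  vc=[17, 29]
12: 0x2c (blk 11, set 3) → L1-HIT  vc=[17, 29]
13: 0x17 (blk 5, set 1) → L1-HIT  vc=[17, 29]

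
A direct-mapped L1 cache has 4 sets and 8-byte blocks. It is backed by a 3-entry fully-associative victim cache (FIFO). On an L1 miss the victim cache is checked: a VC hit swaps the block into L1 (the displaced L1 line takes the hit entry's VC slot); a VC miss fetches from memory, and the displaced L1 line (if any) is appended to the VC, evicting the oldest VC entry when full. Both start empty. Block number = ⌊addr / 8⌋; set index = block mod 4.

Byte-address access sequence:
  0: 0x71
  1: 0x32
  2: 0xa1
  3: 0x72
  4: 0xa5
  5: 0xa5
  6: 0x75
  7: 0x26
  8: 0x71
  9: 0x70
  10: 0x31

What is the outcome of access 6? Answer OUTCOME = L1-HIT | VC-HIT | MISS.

OUTCOME = L1-HIT

  [0] addr=0x71 blk=14 s=2: MISS | VC []
  [1] addr=0x32 blk=6 s=2: MISS | VC [14]
  [2] addr=0xa1 blk=20 s=0: MISS | VC [14]
  [3] addr=0x72 blk=14 s=2: VC-HIT | VC [6]
  [4] addr=0xa5 blk=20 s=0: L1-HIT | VC [6]
  [5] addr=0xa5 blk=20 s=0: L1-HIT | VC [6]
  [6] addr=0x75 blk=14 s=2: L1-HIT | VC [6]
  [7] addr=0x26 blk=4 s=0: MISS | VC [6, 20]
  [8] addr=0x71 blk=14 s=2: L1-HIT | VC [6, 20]
  [9] addr=0x70 blk=14 s=2: L1-HIT | VC [6, 20]
  [10] addr=0x31 blk=6 s=2: VC-HIT | VC [14, 20]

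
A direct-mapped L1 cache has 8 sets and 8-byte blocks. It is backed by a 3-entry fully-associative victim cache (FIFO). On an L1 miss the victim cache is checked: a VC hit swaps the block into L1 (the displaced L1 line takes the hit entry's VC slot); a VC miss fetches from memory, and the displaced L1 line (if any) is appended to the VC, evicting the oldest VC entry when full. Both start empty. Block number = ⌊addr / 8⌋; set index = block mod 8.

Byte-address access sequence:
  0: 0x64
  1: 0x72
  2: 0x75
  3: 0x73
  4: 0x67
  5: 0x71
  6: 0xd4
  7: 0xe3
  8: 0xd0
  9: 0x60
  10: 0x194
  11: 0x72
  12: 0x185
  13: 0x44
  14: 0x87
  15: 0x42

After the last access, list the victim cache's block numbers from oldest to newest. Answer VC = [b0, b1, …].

  [0] addr=0x64 blk=12 s=4: MISS | VC []
  [1] addr=0x72 blk=14 s=6: MISS | VC []
  [2] addr=0x75 blk=14 s=6: L1-HIT | VC []
  [3] addr=0x73 blk=14 s=6: L1-HIT | VC []
  [4] addr=0x67 blk=12 s=4: L1-HIT | VC []
  [5] addr=0x71 blk=14 s=6: L1-HIT | VC []
  [6] addr=0xd4 blk=26 s=2: MISS | VC []
  [7] addr=0xe3 blk=28 s=4: MISS | VC [12]
  [8] addr=0xd0 blk=26 s=2: L1-HIT | VC [12]
  [9] addr=0x60 blk=12 s=4: VC-HIT | VC [28]
  [10] addr=0x194 blk=50 s=2: MISS | VC [28, 26]
  [11] addr=0x72 blk=14 s=6: L1-HIT | VC [28, 26]
  [12] addr=0x185 blk=48 s=0: MISS | VC [28, 26]
  [13] addr=0x44 blk=8 s=0: MISS | VC [28, 26, 48]
  [14] addr=0x87 blk=16 s=0: MISS | VC [26, 48, 8]
  [15] addr=0x42 blk=8 s=0: VC-HIT | VC [26, 48, 16]

VC = [26, 48, 16]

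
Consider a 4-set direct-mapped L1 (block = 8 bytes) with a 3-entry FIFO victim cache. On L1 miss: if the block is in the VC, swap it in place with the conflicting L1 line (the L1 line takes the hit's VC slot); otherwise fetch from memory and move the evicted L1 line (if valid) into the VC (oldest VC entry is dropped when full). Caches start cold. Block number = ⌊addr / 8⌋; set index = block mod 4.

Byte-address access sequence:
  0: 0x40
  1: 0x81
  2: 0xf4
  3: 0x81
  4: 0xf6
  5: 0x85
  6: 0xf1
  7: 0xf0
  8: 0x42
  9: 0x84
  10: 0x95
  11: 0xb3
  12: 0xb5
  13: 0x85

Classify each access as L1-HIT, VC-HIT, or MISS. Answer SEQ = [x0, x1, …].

SEQ = [MISS, MISS, MISS, L1-HIT, L1-HIT, L1-HIT, L1-HIT, L1-HIT, VC-HIT, VC-HIT, MISS, MISS, L1-HIT, L1-HIT]

#0 0x40→b8/s0 MISS; vc=[]
#1 0x81→b16/s0 MISS; vc=[8]
#2 0xf4→b30/s2 MISS; vc=[8]
#3 0x81→b16/s0 L1-HIT; vc=[8]
#4 0xf6→b30/s2 L1-HIT; vc=[8]
#5 0x85→b16/s0 L1-HIT; vc=[8]
#6 0xf1→b30/s2 L1-HIT; vc=[8]
#7 0xf0→b30/s2 L1-HIT; vc=[8]
#8 0x42→b8/s0 VC-HIT; vc=[16]
#9 0x84→b16/s0 VC-HIT; vc=[8]
#10 0x95→b18/s2 MISS; vc=[8,30]
#11 0xb3→b22/s2 MISS; vc=[8,30,18]
#12 0xb5→b22/s2 L1-HIT; vc=[8,30,18]
#13 0x85→b16/s0 L1-HIT; vc=[8,30,18]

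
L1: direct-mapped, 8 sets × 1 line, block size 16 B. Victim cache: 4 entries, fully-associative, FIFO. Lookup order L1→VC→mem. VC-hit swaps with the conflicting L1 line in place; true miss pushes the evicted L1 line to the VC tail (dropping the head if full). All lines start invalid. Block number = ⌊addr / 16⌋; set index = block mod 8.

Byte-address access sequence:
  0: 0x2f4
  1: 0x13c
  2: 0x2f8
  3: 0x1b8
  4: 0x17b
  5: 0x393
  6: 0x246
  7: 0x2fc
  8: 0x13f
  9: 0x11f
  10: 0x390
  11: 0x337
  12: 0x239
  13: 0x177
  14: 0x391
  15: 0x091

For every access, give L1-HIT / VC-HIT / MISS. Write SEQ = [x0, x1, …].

SEQ = [MISS, MISS, L1-HIT, MISS, MISS, MISS, MISS, VC-HIT, VC-HIT, MISS, VC-HIT, MISS, MISS, VC-HIT, L1-HIT, MISS]

0: 0x2f4 (blk 47, set 7) → MISS  vc=[]
1: 0x13c (blk 19, set 3) → MISS  vc=[]
2: 0x2f8 (blk 47, set 7) → L1-HIT  vc=[]
3: 0x1b8 (blk 27, set 3) → MISS  vc=[19]
4: 0x17b (blk 23, set 7) → MISS  vc=[19, 47]
5: 0x393 (blk 57, set 1) → MISS  vc=[19, 47]
6: 0x246 (blk 36, set 4) → MISS  vc=[19, 47]
7: 0x2fc (blk 47, set 7) → VC-HIT  vc=[19, 23]
8: 0x13f (blk 19, set 3) → VC-HIT  vc=[27, 23]
9: 0x11f (blk 17, set 1) → MISS  vc=[27, 23, 57]
10: 0x390 (blk 57, set 1) → VC-HIT  vc=[27, 23, 17]
11: 0x337 (blk 51, set 3) → MISS  vc=[27, 23, 17, 19]
12: 0x239 (blk 35, set 3) → MISS  vc=[23, 17, 19, 51]
13: 0x177 (blk 23, set 7) → VC-HIT  vc=[47, 17, 19, 51]
14: 0x391 (blk 57, set 1) → L1-HIT  vc=[47, 17, 19, 51]
15: 0x91 (blk 9, set 1) → MISS  vc=[17, 19, 51, 57]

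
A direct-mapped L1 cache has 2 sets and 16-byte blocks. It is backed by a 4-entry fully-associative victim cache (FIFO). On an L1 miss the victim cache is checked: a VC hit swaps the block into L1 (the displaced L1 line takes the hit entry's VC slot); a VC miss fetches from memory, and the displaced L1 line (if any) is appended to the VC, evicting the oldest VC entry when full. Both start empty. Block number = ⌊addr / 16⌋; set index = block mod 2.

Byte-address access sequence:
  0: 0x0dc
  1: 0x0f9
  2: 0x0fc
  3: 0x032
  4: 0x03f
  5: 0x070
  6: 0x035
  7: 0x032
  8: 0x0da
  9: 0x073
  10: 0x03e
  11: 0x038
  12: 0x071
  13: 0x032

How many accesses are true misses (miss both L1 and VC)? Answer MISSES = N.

0: 0xdc (blk 13, set 1) → MISS  vc=[]
1: 0xf9 (blk 15, set 1) → MISS  vc=[13]
2: 0xfc (blk 15, set 1) → L1-HIT  vc=[13]
3: 0x32 (blk 3, set 1) → MISS  vc=[13, 15]
4: 0x3f (blk 3, set 1) → L1-HIT  vc=[13, 15]
5: 0x70 (blk 7, set 1) → MISS  vc=[13, 15, 3]
6: 0x35 (blk 3, set 1) → VC-HIT  vc=[13, 15, 7]
7: 0x32 (blk 3, set 1) → L1-HIT  vc=[13, 15, 7]
8: 0xda (blk 13, set 1) → VC-HIT  vc=[3, 15, 7]
9: 0x73 (blk 7, set 1) → VC-HIT  vc=[3, 15, 13]
10: 0x3e (blk 3, set 1) → VC-HIT  vc=[7, 15, 13]
11: 0x38 (blk 3, set 1) → L1-HIT  vc=[7, 15, 13]
12: 0x71 (blk 7, set 1) → VC-HIT  vc=[3, 15, 13]
13: 0x32 (blk 3, set 1) → VC-HIT  vc=[7, 15, 13]

MISSES = 4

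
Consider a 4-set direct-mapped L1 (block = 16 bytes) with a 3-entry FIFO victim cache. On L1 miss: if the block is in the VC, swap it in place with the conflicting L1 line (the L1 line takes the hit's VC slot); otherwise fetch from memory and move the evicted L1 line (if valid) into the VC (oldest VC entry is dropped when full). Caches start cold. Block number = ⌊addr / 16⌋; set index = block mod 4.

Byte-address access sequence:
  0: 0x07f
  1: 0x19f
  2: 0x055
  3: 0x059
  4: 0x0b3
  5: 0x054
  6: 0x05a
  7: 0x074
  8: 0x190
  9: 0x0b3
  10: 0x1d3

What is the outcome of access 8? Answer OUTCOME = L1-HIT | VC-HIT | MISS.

OUTCOME = VC-HIT

0: 0x7f (blk 7, set 3) → MISS  vc=[]
1: 0x19f (blk 25, set 1) → MISS  vc=[]
2: 0x55 (blk 5, set 1) → MISS  vc=[25]
3: 0x59 (blk 5, set 1) → L1-HIT  vc=[25]
4: 0xb3 (blk 11, set 3) → MISS  vc=[25, 7]
5: 0x54 (blk 5, set 1) → L1-HIT  vc=[25, 7]
6: 0x5a (blk 5, set 1) → L1-HIT  vc=[25, 7]
7: 0x74 (blk 7, set 3) → VC-HIT  vc=[25, 11]
8: 0x190 (blk 25, set 1) → VC-HIT  vc=[5, 11]
9: 0xb3 (blk 11, set 3) → VC-HIT  vc=[5, 7]
10: 0x1d3 (blk 29, set 1) → MISS  vc=[5, 7, 25]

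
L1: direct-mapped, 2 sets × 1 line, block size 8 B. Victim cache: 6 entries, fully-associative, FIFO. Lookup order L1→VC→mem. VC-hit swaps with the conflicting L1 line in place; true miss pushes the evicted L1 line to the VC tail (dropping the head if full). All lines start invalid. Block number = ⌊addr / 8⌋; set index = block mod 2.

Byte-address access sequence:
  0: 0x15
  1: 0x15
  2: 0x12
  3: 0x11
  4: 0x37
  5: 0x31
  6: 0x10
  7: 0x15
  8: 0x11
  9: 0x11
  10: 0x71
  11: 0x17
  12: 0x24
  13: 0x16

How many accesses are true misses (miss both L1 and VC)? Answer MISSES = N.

0: 0x15 (blk 2, set 0) → MISS  vc=[]
1: 0x15 (blk 2, set 0) → L1-HIT  vc=[]
2: 0x12 (blk 2, set 0) → L1-HIT  vc=[]
3: 0x11 (blk 2, set 0) → L1-HIT  vc=[]
4: 0x37 (blk 6, set 0) → MISS  vc=[2]
5: 0x31 (blk 6, set 0) → L1-HIT  vc=[2]
6: 0x10 (blk 2, set 0) → VC-HIT  vc=[6]
7: 0x15 (blk 2, set 0) → L1-HIT  vc=[6]
8: 0x11 (blk 2, set 0) → L1-HIT  vc=[6]
9: 0x11 (blk 2, set 0) → L1-HIT  vc=[6]
10: 0x71 (blk 14, set 0) → MISS  vc=[6, 2]
11: 0x17 (blk 2, set 0) → VC-HIT  vc=[6, 14]
12: 0x24 (blk 4, set 0) → MISS  vc=[6, 14, 2]
13: 0x16 (blk 2, set 0) → VC-HIT  vc=[6, 14, 4]

MISSES = 4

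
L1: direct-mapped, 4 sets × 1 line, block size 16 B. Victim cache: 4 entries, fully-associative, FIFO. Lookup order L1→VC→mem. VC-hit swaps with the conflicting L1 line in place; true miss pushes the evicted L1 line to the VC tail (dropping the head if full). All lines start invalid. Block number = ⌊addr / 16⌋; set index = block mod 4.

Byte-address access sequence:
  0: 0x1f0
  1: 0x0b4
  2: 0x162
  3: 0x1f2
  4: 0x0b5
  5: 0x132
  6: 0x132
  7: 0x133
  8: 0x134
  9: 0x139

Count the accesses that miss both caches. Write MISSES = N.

0: 0x1f0 (blk 31, set 3) → MISS  vc=[]
1: 0xb4 (blk 11, set 3) → MISS  vc=[31]
2: 0x162 (blk 22, set 2) → MISS  vc=[31]
3: 0x1f2 (blk 31, set 3) → VC-HIT  vc=[11]
4: 0xb5 (blk 11, set 3) → VC-HIT  vc=[31]
5: 0x132 (blk 19, set 3) → MISS  vc=[31, 11]
6: 0x132 (blk 19, set 3) → L1-HIT  vc=[31, 11]
7: 0x133 (blk 19, set 3) → L1-HIT  vc=[31, 11]
8: 0x134 (blk 19, set 3) → L1-HIT  vc=[31, 11]
9: 0x139 (blk 19, set 3) → L1-HIT  vc=[31, 11]

MISSES = 4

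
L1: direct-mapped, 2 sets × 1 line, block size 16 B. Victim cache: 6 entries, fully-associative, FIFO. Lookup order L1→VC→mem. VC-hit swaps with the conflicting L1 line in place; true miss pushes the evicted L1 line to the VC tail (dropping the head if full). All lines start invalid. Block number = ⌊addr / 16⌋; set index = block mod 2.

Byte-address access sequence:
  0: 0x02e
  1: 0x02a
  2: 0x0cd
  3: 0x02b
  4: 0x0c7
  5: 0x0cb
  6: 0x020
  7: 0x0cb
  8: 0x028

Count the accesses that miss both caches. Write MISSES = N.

MISSES = 2

#0 0x2e→b2/s0 MISS; vc=[]
#1 0x2a→b2/s0 L1-HIT; vc=[]
#2 0xcd→b12/s0 MISS; vc=[2]
#3 0x2b→b2/s0 VC-HIT; vc=[12]
#4 0xc7→b12/s0 VC-HIT; vc=[2]
#5 0xcb→b12/s0 L1-HIT; vc=[2]
#6 0x20→b2/s0 VC-HIT; vc=[12]
#7 0xcb→b12/s0 VC-HIT; vc=[2]
#8 0x28→b2/s0 VC-HIT; vc=[12]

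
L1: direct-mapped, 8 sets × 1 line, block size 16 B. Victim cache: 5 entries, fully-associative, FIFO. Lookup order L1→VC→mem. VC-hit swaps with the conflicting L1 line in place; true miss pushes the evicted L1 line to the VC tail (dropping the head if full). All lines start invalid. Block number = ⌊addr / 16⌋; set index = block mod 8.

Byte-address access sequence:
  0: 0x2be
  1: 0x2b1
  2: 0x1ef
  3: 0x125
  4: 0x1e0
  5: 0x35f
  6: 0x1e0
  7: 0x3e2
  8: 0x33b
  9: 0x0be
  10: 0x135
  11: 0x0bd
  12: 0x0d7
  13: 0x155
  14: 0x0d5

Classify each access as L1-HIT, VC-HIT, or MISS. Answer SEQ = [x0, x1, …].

SEQ = [MISS, L1-HIT, MISS, MISS, L1-HIT, MISS, L1-HIT, MISS, MISS, MISS, MISS, VC-HIT, MISS, MISS, VC-HIT]

0: 0x2be (blk 43, set 3) → MISS  vc=[]
1: 0x2b1 (blk 43, set 3) → L1-HIT  vc=[]
2: 0x1ef (blk 30, set 6) → MISS  vc=[]
3: 0x125 (blk 18, set 2) → MISS  vc=[]
4: 0x1e0 (blk 30, set 6) → L1-HIT  vc=[]
5: 0x35f (blk 53, set 5) → MISS  vc=[]
6: 0x1e0 (blk 30, set 6) → L1-HIT  vc=[]
7: 0x3e2 (blk 62, set 6) → MISS  vc=[30]
8: 0x33b (blk 51, set 3) → MISS  vc=[30, 43]
9: 0xbe (blk 11, set 3) → MISS  vc=[30, 43, 51]
10: 0x135 (blk 19, set 3) → MISS  vc=[30, 43, 51, 11]
11: 0xbd (blk 11, set 3) → VC-HIT  vc=[30, 43, 51, 19]
12: 0xd7 (blk 13, set 5) → MISS  vc=[30, 43, 51, 19, 53]
13: 0x155 (blk 21, set 5) → MISS  vc=[43, 51, 19, 53, 13]
14: 0xd5 (blk 13, set 5) → VC-HIT  vc=[43, 51, 19, 53, 21]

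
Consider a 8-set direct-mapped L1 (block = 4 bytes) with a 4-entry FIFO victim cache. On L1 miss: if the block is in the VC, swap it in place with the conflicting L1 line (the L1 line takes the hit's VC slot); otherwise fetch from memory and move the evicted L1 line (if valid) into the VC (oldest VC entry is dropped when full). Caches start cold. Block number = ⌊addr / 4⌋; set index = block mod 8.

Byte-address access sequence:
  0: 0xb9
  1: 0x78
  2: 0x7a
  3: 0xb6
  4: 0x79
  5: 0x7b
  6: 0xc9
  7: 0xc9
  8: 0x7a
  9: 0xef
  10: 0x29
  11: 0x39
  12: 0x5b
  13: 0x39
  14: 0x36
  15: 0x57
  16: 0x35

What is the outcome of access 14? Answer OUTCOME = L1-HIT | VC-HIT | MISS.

0: 0xb9 (blk 46, set 6) → MISS  vc=[]
1: 0x78 (blk 30, set 6) → MISS  vc=[46]
2: 0x7a (blk 30, set 6) → L1-HIT  vc=[46]
3: 0xb6 (blk 45, set 5) → MISS  vc=[46]
4: 0x79 (blk 30, set 6) → L1-HIT  vc=[46]
5: 0x7b (blk 30, set 6) → L1-HIT  vc=[46]
6: 0xc9 (blk 50, set 2) → MISS  vc=[46]
7: 0xc9 (blk 50, set 2) → L1-HIT  vc=[46]
8: 0x7a (blk 30, set 6) → L1-HIT  vc=[46]
9: 0xef (blk 59, set 3) → MISS  vc=[46]
10: 0x29 (blk 10, set 2) → MISS  vc=[46, 50]
11: 0x39 (blk 14, set 6) → MISS  vc=[46, 50, 30]
12: 0x5b (blk 22, set 6) → MISS  vc=[46, 50, 30, 14]
13: 0x39 (blk 14, set 6) → VC-HIT  vc=[46, 50, 30, 22]
14: 0x36 (blk 13, set 5) → MISS  vc=[50, 30, 22, 45]
15: 0x57 (blk 21, set 5) → MISS  vc=[30, 22, 45, 13]
16: 0x35 (blk 13, set 5) → VC-HIT  vc=[30, 22, 45, 21]

OUTCOME = MISS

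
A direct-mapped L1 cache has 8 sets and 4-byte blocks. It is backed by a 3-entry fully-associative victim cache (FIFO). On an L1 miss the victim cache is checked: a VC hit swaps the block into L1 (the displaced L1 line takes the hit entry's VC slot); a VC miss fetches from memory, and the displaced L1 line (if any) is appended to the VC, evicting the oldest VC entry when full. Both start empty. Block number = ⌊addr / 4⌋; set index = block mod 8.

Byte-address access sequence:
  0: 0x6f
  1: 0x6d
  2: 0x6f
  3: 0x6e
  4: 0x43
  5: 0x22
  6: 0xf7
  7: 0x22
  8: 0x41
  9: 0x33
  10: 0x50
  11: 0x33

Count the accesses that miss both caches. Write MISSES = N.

0: 0x6f (blk 27, set 3) → MISS  vc=[]
1: 0x6d (blk 27, set 3) → L1-HIT  vc=[]
2: 0x6f (blk 27, set 3) → L1-HIT  vc=[]
3: 0x6e (blk 27, set 3) → L1-HIT  vc=[]
4: 0x43 (blk 16, set 0) → MISS  vc=[]
5: 0x22 (blk 8, set 0) → MISS  vc=[16]
6: 0xf7 (blk 61, set 5) → MISS  vc=[16]
7: 0x22 (blk 8, set 0) → L1-HIT  vc=[16]
8: 0x41 (blk 16, set 0) → VC-HIT  vc=[8]
9: 0x33 (blk 12, set 4) → MISS  vc=[8]
10: 0x50 (blk 20, set 4) → MISS  vc=[8, 12]
11: 0x33 (blk 12, set 4) → VC-HIT  vc=[8, 20]

MISSES = 6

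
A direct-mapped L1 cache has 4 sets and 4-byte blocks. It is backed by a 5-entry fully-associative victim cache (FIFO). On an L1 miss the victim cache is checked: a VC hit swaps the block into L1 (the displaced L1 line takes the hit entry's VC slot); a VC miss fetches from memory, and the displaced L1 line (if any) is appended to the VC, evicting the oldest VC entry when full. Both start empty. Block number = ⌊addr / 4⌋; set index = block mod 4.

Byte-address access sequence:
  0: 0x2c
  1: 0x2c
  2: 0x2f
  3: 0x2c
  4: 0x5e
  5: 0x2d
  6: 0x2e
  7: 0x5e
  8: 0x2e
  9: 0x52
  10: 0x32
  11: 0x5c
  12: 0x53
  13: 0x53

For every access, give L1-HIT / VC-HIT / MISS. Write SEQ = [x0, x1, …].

#0 0x2c→b11/s3 MISS; vc=[]
#1 0x2c→b11/s3 L1-HIT; vc=[]
#2 0x2f→b11/s3 L1-HIT; vc=[]
#3 0x2c→b11/s3 L1-HIT; vc=[]
#4 0x5e→b23/s3 MISS; vc=[11]
#5 0x2d→b11/s3 VC-HIT; vc=[23]
#6 0x2e→b11/s3 L1-HIT; vc=[23]
#7 0x5e→b23/s3 VC-HIT; vc=[11]
#8 0x2e→b11/s3 VC-HIT; vc=[23]
#9 0x52→b20/s0 MISS; vc=[23]
#10 0x32→b12/s0 MISS; vc=[23,20]
#11 0x5c→b23/s3 VC-HIT; vc=[11,20]
#12 0x53→b20/s0 VC-HIT; vc=[11,12]
#13 0x53→b20/s0 L1-HIT; vc=[11,12]

SEQ = [MISS, L1-HIT, L1-HIT, L1-HIT, MISS, VC-HIT, L1-HIT, VC-HIT, VC-HIT, MISS, MISS, VC-HIT, VC-HIT, L1-HIT]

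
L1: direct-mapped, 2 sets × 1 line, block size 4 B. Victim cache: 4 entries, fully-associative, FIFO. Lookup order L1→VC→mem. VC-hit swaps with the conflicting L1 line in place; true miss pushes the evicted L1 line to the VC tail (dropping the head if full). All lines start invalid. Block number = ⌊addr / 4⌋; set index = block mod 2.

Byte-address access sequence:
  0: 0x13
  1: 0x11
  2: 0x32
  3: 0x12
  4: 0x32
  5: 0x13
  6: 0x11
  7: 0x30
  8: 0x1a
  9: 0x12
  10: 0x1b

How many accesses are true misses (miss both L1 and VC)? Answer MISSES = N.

0: 0x13 (blk 4, set 0) → MISS  vc=[]
1: 0x11 (blk 4, set 0) → L1-HIT  vc=[]
2: 0x32 (blk 12, set 0) → MISS  vc=[4]
3: 0x12 (blk 4, set 0) → VC-HIT  vc=[12]
4: 0x32 (blk 12, set 0) → VC-HIT  vc=[4]
5: 0x13 (blk 4, set 0) → VC-HIT  vc=[12]
6: 0x11 (blk 4, set 0) → L1-HIT  vc=[12]
7: 0x30 (blk 12, set 0) → VC-HIT  vc=[4]
8: 0x1a (blk 6, set 0) → MISS  vc=[4, 12]
9: 0x12 (blk 4, set 0) → VC-HIT  vc=[6, 12]
10: 0x1b (blk 6, set 0) → VC-HIT  vc=[4, 12]

MISSES = 3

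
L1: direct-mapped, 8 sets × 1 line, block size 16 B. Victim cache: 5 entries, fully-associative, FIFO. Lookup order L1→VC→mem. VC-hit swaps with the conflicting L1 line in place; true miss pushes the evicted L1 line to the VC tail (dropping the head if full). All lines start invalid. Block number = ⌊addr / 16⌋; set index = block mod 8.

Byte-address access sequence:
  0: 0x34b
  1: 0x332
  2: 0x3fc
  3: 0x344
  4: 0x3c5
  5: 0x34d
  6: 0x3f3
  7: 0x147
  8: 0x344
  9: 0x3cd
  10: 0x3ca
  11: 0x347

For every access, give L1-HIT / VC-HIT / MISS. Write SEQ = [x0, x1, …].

SEQ = [MISS, MISS, MISS, L1-HIT, MISS, VC-HIT, L1-HIT, MISS, VC-HIT, VC-HIT, L1-HIT, VC-HIT]

#0 0x34b→b52/s4 MISS; vc=[]
#1 0x332→b51/s3 MISS; vc=[]
#2 0x3fc→b63/s7 MISS; vc=[]
#3 0x344→b52/s4 L1-HIT; vc=[]
#4 0x3c5→b60/s4 MISS; vc=[52]
#5 0x34d→b52/s4 VC-HIT; vc=[60]
#6 0x3f3→b63/s7 L1-HIT; vc=[60]
#7 0x147→b20/s4 MISS; vc=[60,52]
#8 0x344→b52/s4 VC-HIT; vc=[60,20]
#9 0x3cd→b60/s4 VC-HIT; vc=[52,20]
#10 0x3ca→b60/s4 L1-HIT; vc=[52,20]
#11 0x347→b52/s4 VC-HIT; vc=[60,20]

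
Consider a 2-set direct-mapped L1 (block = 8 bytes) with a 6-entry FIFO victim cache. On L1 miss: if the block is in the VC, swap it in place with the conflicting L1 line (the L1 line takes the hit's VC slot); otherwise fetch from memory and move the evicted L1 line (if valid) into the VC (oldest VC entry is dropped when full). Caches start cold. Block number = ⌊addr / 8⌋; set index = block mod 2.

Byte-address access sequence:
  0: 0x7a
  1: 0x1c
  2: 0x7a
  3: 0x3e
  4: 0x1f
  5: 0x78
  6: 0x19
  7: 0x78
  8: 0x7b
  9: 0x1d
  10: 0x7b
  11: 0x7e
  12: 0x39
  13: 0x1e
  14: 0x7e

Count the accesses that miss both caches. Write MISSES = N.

#0 0x7a→b15/s1 MISS; vc=[]
#1 0x1c→b3/s1 MISS; vc=[15]
#2 0x7a→b15/s1 VC-HIT; vc=[3]
#3 0x3e→b7/s1 MISS; vc=[3,15]
#4 0x1f→b3/s1 VC-HIT; vc=[7,15]
#5 0x78→b15/s1 VC-HIT; vc=[7,3]
#6 0x19→b3/s1 VC-HIT; vc=[7,15]
#7 0x78→b15/s1 VC-HIT; vc=[7,3]
#8 0x7b→b15/s1 L1-HIT; vc=[7,3]
#9 0x1d→b3/s1 VC-HIT; vc=[7,15]
#10 0x7b→b15/s1 VC-HIT; vc=[7,3]
#11 0x7e→b15/s1 L1-HIT; vc=[7,3]
#12 0x39→b7/s1 VC-HIT; vc=[15,3]
#13 0x1e→b3/s1 VC-HIT; vc=[15,7]
#14 0x7e→b15/s1 VC-HIT; vc=[3,7]

MISSES = 3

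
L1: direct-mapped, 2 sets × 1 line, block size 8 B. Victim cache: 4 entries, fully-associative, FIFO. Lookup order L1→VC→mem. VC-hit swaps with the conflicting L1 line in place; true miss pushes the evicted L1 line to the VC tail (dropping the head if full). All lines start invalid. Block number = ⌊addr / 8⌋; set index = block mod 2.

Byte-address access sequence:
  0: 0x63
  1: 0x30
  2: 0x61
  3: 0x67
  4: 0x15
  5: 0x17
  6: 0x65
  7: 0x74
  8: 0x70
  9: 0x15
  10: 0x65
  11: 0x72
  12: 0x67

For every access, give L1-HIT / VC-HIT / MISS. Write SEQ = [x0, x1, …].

  [0] addr=0x63 blk=12 s=0: MISS | VC []
  [1] addr=0x30 blk=6 s=0: MISS | VC [12]
  [2] addr=0x61 blk=12 s=0: VC-HIT | VC [6]
  [3] addr=0x67 blk=12 s=0: L1-HIT | VC [6]
  [4] addr=0x15 blk=2 s=0: MISS | VC [6, 12]
  [5] addr=0x17 blk=2 s=0: L1-HIT | VC [6, 12]
  [6] addr=0x65 blk=12 s=0: VC-HIT | VC [6, 2]
  [7] addr=0x74 blk=14 s=0: MISS | VC [6, 2, 12]
  [8] addr=0x70 blk=14 s=0: L1-HIT | VC [6, 2, 12]
  [9] addr=0x15 blk=2 s=0: VC-HIT | VC [6, 14, 12]
  [10] addr=0x65 blk=12 s=0: VC-HIT | VC [6, 14, 2]
  [11] addr=0x72 blk=14 s=0: VC-HIT | VC [6, 12, 2]
  [12] addr=0x67 blk=12 s=0: VC-HIT | VC [6, 14, 2]

SEQ = [MISS, MISS, VC-HIT, L1-HIT, MISS, L1-HIT, VC-HIT, MISS, L1-HIT, VC-HIT, VC-HIT, VC-HIT, VC-HIT]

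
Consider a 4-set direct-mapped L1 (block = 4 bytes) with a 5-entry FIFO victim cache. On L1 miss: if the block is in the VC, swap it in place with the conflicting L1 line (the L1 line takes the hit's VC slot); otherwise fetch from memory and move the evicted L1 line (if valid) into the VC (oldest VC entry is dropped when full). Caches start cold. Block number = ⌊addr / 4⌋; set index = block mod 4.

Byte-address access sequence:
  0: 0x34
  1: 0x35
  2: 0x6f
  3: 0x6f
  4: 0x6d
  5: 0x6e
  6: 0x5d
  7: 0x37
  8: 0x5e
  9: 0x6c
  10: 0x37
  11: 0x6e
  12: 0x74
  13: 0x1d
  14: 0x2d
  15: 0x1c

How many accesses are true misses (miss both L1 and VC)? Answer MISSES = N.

MISSES = 6

  [0] addr=0x34 blk=13 s=1: MISS | VC []
  [1] addr=0x35 blk=13 s=1: L1-HIT | VC []
  [2] addr=0x6f blk=27 s=3: MISS | VC []
  [3] addr=0x6f blk=27 s=3: L1-HIT | VC []
  [4] addr=0x6d blk=27 s=3: L1-HIT | VC []
  [5] addr=0x6e blk=27 s=3: L1-HIT | VC []
  [6] addr=0x5d blk=23 s=3: MISS | VC [27]
  [7] addr=0x37 blk=13 s=1: L1-HIT | VC [27]
  [8] addr=0x5e blk=23 s=3: L1-HIT | VC [27]
  [9] addr=0x6c blk=27 s=3: VC-HIT | VC [23]
  [10] addr=0x37 blk=13 s=1: L1-HIT | VC [23]
  [11] addr=0x6e blk=27 s=3: L1-HIT | VC [23]
  [12] addr=0x74 blk=29 s=1: MISS | VC [23, 13]
  [13] addr=0x1d blk=7 s=3: MISS | VC [23, 13, 27]
  [14] addr=0x2d blk=11 s=3: MISS | VC [23, 13, 27, 7]
  [15] addr=0x1c blk=7 s=3: VC-HIT | VC [23, 13, 27, 11]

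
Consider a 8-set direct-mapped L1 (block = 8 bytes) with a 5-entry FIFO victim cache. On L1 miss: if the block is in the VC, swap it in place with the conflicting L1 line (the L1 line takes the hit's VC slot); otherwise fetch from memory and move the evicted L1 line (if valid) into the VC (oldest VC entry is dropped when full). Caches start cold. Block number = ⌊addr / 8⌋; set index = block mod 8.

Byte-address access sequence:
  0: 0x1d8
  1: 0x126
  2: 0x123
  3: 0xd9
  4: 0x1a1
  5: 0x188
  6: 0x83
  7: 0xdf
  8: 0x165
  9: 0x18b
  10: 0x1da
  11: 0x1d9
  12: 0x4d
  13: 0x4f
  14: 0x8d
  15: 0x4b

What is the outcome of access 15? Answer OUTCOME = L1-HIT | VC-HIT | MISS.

OUTCOME = VC-HIT

0: 0x1d8 (blk 59, set 3) → MISS  vc=[]
1: 0x126 (blk 36, set 4) → MISS  vc=[]
2: 0x123 (blk 36, set 4) → L1-HIT  vc=[]
3: 0xd9 (blk 27, set 3) → MISS  vc=[59]
4: 0x1a1 (blk 52, set 4) → MISS  vc=[59, 36]
5: 0x188 (blk 49, set 1) → MISS  vc=[59, 36]
6: 0x83 (blk 16, set 0) → MISS  vc=[59, 36]
7: 0xdf (blk 27, set 3) → L1-HIT  vc=[59, 36]
8: 0x165 (blk 44, set 4) → MISS  vc=[59, 36, 52]
9: 0x18b (blk 49, set 1) → L1-HIT  vc=[59, 36, 52]
10: 0x1da (blk 59, set 3) → VC-HIT  vc=[27, 36, 52]
11: 0x1d9 (blk 59, set 3) → L1-HIT  vc=[27, 36, 52]
12: 0x4d (blk 9, set 1) → MISS  vc=[27, 36, 52, 49]
13: 0x4f (blk 9, set 1) → L1-HIT  vc=[27, 36, 52, 49]
14: 0x8d (blk 17, set 1) → MISS  vc=[27, 36, 52, 49, 9]
15: 0x4b (blk 9, set 1) → VC-HIT  vc=[27, 36, 52, 49, 17]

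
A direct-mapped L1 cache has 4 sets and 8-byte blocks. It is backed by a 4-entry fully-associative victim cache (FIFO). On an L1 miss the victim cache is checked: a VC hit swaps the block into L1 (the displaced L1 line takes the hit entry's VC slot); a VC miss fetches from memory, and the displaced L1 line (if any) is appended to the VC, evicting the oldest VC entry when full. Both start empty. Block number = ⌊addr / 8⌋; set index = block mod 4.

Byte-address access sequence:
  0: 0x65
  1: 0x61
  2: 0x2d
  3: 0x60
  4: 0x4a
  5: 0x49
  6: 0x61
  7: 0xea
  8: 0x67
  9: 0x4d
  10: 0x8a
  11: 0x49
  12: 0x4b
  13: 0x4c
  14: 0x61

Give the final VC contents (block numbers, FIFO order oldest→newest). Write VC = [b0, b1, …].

  [0] addr=0x65 blk=12 s=0: MISS | VC []
  [1] addr=0x61 blk=12 s=0: L1-HIT | VC []
  [2] addr=0x2d blk=5 s=1: MISS | VC []
  [3] addr=0x60 blk=12 s=0: L1-HIT | VC []
  [4] addr=0x4a blk=9 s=1: MISS | VC [5]
  [5] addr=0x49 blk=9 s=1: L1-HIT | VC [5]
  [6] addr=0x61 blk=12 s=0: L1-HIT | VC [5]
  [7] addr=0xea blk=29 s=1: MISS | VC [5, 9]
  [8] addr=0x67 blk=12 s=0: L1-HIT | VC [5, 9]
  [9] addr=0x4d blk=9 s=1: VC-HIT | VC [5, 29]
  [10] addr=0x8a blk=17 s=1: MISS | VC [5, 29, 9]
  [11] addr=0x49 blk=9 s=1: VC-HIT | VC [5, 29, 17]
  [12] addr=0x4b blk=9 s=1: L1-HIT | VC [5, 29, 17]
  [13] addr=0x4c blk=9 s=1: L1-HIT | VC [5, 29, 17]
  [14] addr=0x61 blk=12 s=0: L1-HIT | VC [5, 29, 17]

VC = [5, 29, 17]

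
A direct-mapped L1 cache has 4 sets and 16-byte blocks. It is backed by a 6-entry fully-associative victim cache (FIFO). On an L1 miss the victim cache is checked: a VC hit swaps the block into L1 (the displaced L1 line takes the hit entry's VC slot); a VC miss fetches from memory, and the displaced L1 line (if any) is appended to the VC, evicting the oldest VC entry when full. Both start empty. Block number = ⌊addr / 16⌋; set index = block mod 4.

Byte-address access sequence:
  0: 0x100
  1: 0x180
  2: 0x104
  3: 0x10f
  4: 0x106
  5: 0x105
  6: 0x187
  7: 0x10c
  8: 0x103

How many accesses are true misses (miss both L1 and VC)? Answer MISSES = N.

0: 0x100 (blk 16, set 0) → MISS  vc=[]
1: 0x180 (blk 24, set 0) → MISS  vc=[16]
2: 0x104 (blk 16, set 0) → VC-HIT  vc=[24]
3: 0x10f (blk 16, set 0) → L1-HIT  vc=[24]
4: 0x106 (blk 16, set 0) → L1-HIT  vc=[24]
5: 0x105 (blk 16, set 0) → L1-HIT  vc=[24]
6: 0x187 (blk 24, set 0) → VC-HIT  vc=[16]
7: 0x10c (blk 16, set 0) → VC-HIT  vc=[24]
8: 0x103 (blk 16, set 0) → L1-HIT  vc=[24]

MISSES = 2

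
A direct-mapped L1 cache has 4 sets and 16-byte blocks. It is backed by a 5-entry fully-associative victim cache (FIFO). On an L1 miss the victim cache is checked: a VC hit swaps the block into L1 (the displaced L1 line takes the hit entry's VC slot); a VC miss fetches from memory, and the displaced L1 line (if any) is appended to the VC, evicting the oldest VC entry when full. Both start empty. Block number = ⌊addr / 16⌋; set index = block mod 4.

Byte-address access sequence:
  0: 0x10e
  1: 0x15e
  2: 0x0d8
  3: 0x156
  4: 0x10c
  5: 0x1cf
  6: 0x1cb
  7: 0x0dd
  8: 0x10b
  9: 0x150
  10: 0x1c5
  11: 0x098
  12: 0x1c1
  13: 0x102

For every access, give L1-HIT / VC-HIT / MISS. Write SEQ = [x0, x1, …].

0: 0x10e (blk 16, set 0) → MISS  vc=[]
1: 0x15e (blk 21, set 1) → MISS  vc=[]
2: 0xd8 (blk 13, set 1) → MISS  vc=[21]
3: 0x156 (blk 21, set 1) → VC-HIT  vc=[13]
4: 0x10c (blk 16, set 0) → L1-HIT  vc=[13]
5: 0x1cf (blk 28, set 0) → MISS  vc=[13, 16]
6: 0x1cb (blk 28, set 0) → L1-HIT  vc=[13, 16]
7: 0xdd (blk 13, set 1) → VC-HIT  vc=[21, 16]
8: 0x10b (blk 16, set 0) → VC-HIT  vc=[21, 28]
9: 0x150 (blk 21, set 1) → VC-HIT  vc=[13, 28]
10: 0x1c5 (blk 28, set 0) → VC-HIT  vc=[13, 16]
11: 0x98 (blk 9, set 1) → MISS  vc=[13, 16, 21]
12: 0x1c1 (blk 28, set 0) → L1-HIT  vc=[13, 16, 21]
13: 0x102 (blk 16, set 0) → VC-HIT  vc=[13, 28, 21]

SEQ = [MISS, MISS, MISS, VC-HIT, L1-HIT, MISS, L1-HIT, VC-HIT, VC-HIT, VC-HIT, VC-HIT, MISS, L1-HIT, VC-HIT]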